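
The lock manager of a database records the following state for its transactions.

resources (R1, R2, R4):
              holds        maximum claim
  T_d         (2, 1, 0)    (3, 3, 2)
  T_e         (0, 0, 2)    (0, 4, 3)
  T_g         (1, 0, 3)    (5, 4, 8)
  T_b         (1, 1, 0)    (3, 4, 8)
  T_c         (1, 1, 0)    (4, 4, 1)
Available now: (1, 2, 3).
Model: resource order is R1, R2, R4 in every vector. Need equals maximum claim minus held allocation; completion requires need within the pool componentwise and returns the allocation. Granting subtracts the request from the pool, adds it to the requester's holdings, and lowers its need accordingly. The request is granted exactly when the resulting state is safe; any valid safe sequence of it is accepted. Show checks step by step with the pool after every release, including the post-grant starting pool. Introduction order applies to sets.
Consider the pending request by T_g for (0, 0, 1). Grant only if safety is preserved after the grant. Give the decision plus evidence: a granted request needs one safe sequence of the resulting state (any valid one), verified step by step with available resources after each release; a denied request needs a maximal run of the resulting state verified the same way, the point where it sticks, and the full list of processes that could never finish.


GRANT. The post-grant state is safe; one safe sequence: T_d, T_c, T_e, T_g, T_b.
Key observation: (1, 2, 2) free after granting still covers T_d first, and each release covers the next.
Check on the post-grant state, step by step:
  pool = (1, 2, 2)
  T_d: need (1, 2, 2) fits (1, 2, 2); releases (2, 1, 0), pool now (3, 3, 2)
  T_c: need (3, 3, 1) fits (3, 3, 2); releases (1, 1, 0), pool now (4, 4, 2)
  T_e: need (0, 4, 1) fits (4, 4, 2); releases (0, 0, 2), pool now (4, 4, 4)
  T_g: need (4, 4, 4) fits (4, 4, 4); releases (1, 0, 4), pool now (5, 4, 8)
  T_b: need (2, 3, 8) fits (5, 4, 8); releases (1, 1, 0), pool now (6, 5, 8)


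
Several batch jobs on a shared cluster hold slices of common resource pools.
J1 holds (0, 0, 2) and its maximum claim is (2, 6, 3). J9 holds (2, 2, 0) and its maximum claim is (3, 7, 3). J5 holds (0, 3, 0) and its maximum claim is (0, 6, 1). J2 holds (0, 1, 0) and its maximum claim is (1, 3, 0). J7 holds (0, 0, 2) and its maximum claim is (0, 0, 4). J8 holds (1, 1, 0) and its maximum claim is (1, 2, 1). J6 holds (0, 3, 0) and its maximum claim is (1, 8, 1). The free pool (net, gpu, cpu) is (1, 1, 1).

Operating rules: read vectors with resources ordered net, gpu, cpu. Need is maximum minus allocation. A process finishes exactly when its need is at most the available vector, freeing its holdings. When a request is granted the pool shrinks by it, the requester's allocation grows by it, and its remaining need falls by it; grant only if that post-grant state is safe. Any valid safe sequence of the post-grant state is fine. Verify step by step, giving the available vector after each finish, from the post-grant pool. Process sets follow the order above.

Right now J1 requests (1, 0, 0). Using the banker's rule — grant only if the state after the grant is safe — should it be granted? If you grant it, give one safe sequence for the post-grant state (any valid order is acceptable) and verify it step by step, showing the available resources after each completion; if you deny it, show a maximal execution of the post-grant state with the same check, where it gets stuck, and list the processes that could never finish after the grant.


GRANT — the state after the grant stays safe, e.g. via J8, J2, J5, J1, J7, J9, J6.
Key observation: with (0, 1, 1) left after the transfer, J8 can run at once — the state stays safe.
Check on the post-grant state, step by step:
  pool = (0, 1, 1)
  J8 needs (0, 1, 1) <= (0, 1, 1) -> finishes; pool += (1, 1, 0) = (1, 2, 1)
  J2 needs (1, 2, 0) <= (1, 2, 1) -> finishes; pool += (0, 1, 0) = (1, 3, 1)
  J5 needs (0, 3, 1) <= (1, 3, 1) -> finishes; pool += (0, 3, 0) = (1, 6, 1)
  J1 needs (1, 6, 1) <= (1, 6, 1) -> finishes; pool += (1, 0, 2) = (2, 6, 3)
  J7 needs (0, 0, 2) <= (2, 6, 3) -> finishes; pool += (0, 0, 2) = (2, 6, 5)
  J9 needs (1, 5, 3) <= (2, 6, 5) -> finishes; pool += (2, 2, 0) = (4, 8, 5)
  J6 needs (1, 5, 1) <= (4, 8, 5) -> finishes; pool += (0, 3, 0) = (4, 11, 5)


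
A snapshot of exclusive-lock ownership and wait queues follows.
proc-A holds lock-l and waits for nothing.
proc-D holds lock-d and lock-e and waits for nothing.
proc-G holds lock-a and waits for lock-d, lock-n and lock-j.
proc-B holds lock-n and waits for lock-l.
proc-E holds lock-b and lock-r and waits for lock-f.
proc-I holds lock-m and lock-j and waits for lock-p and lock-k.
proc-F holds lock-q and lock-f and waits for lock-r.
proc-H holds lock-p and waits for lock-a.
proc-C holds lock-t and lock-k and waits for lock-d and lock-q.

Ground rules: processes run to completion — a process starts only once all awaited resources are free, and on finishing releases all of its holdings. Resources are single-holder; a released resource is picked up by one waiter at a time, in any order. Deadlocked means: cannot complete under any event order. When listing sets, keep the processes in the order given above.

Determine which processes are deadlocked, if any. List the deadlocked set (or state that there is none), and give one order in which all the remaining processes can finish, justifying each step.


The deadlocked set is proc-G, proc-E, proc-I, proc-F, proc-H and proc-C.
Key observation: the knot is the closed ring of waits proc-G -> proc-I -> proc-H -> proc-G; proc-E and proc-F are caught in further circular waits and proc-C waits into the deadlock from upstream.
A valid finishing order for the others: proc-A, proc-D, proc-B.
Check, step by step:
  proc-A: no waits; runs immediately, freeing lock-l
  proc-D: no waits; runs immediately, freeing lock-d and lock-e
  run proc-B (all its waits — lock-l — are resolved); releases lock-n


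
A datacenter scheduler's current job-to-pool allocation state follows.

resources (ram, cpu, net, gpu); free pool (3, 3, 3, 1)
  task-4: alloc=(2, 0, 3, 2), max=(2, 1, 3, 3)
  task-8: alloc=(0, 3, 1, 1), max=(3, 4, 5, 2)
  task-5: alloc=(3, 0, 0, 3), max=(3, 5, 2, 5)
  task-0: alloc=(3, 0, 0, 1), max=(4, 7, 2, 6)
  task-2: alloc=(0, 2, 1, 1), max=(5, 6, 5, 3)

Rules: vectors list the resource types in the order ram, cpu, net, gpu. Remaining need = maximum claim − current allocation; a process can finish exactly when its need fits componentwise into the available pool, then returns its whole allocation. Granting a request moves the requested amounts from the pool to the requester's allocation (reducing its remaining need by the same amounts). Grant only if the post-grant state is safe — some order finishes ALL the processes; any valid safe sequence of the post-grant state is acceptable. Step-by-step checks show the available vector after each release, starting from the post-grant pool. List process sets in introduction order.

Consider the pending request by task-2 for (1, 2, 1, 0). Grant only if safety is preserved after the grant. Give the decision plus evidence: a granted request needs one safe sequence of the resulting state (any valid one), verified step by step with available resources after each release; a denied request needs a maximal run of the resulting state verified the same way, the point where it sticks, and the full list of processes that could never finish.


GRANT — the state after the grant stays safe, e.g. via task-4, task-8, task-2, task-0, task-5.
Key observation: the transfer keeps a workable pool ((2, 1, 2, 1)); task-4 starts the safe sequence.
Step-by-step check of the post-grant state:
  pool = (2, 1, 2, 1)
  task-4 needs (0, 1, 0, 1) <= (2, 1, 2, 1) -> finishes; pool += (2, 0, 3, 2) = (4, 1, 5, 3)
  task-8 needs (3, 1, 4, 1) <= (4, 1, 5, 3) -> finishes; pool += (0, 3, 1, 1) = (4, 4, 6, 4)
  task-2 needs (4, 2, 3, 2) <= (4, 4, 6, 4) -> finishes; pool += (1, 4, 2, 1) = (5, 8, 8, 5)
  task-0 needs (1, 7, 2, 5) <= (5, 8, 8, 5) -> finishes; pool += (3, 0, 0, 1) = (8, 8, 8, 6)
  task-5 needs (0, 5, 2, 2) <= (8, 8, 8, 6) -> finishes; pool += (3, 0, 0, 3) = (11, 8, 8, 9)


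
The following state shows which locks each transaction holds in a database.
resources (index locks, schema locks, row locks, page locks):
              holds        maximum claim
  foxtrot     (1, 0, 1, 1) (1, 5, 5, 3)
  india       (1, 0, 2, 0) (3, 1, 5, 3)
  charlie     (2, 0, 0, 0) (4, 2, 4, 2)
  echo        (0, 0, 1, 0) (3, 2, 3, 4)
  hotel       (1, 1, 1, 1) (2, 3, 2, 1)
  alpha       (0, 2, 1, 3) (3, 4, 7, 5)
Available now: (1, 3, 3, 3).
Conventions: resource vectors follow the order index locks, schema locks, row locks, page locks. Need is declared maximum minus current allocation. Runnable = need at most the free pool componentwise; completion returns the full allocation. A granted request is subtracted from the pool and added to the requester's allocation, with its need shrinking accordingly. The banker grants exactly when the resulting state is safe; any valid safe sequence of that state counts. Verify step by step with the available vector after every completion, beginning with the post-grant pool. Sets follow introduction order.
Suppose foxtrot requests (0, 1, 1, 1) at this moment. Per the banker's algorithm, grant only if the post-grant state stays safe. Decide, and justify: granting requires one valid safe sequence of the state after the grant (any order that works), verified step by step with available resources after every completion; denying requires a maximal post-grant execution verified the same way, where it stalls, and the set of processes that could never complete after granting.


DENY: after the grant no complete ordering would exist.
Key observation: after hotel, india, charlie the pool peaks at (5, 3, 5, 3), and each blocked process is short somewhere: foxtrot on schema locks; echo on page locks; alpha on row locks.
After a pretend grant, a maximal execution: hotel, india, charlie — then nothing else fits. Verifying each step:
  pool = (1, 2, 2, 2)
  run hotel (needs (1, 2, 1, 0), free (1, 2, 2, 2)); after release of (1, 1, 1, 1) the pool is (2, 3, 3, 3)
  run india (needs (2, 1, 3, 3), free (2, 3, 3, 3)); after release of (1, 0, 2, 0) the pool is (3, 3, 5, 3)
  run charlie (needs (2, 2, 4, 2), free (3, 3, 5, 3)); after release of (2, 0, 0, 0) the pool is (5, 3, 5, 3)
  blocked: foxtrot wants (0, 4, 3, 1), pool (5, 3, 5, 3) — not enough schema locks
  blocked: echo wants (3, 2, 2, 4), pool (5, 3, 5, 3) — not enough page locks
  blocked: alpha wants (3, 2, 6, 2), pool (5, 3, 5, 3) — not enough row locks
Post-grant, the permanently blocked set is foxtrot, echo and alpha.


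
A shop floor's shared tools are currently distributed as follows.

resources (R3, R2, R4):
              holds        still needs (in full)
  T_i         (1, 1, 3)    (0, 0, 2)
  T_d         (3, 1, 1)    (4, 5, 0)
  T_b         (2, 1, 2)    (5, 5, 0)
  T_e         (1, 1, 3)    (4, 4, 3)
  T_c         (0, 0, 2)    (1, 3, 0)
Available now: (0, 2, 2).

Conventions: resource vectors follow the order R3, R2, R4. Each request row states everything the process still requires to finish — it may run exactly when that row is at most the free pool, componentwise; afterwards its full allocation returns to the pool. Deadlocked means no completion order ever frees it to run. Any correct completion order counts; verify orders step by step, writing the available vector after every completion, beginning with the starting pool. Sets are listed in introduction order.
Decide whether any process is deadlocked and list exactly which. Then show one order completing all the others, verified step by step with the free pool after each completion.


Deadlocked: T_d, T_b and T_e.
Key observation: R3 is the bottleneck — with T_i, T_c done the pool holds (1, 3, 7), short of every remaining need.
The rest can finish in the order T_i, T_c. Walking it through:
  pool = (0, 2, 2)
  T_i needs (0, 0, 2) <= (0, 2, 2) -> finishes; pool += (1, 1, 3) = (1, 3, 5)
  T_c needs (1, 3, 0) <= (1, 3, 5) -> finishes; pool += (0, 0, 2) = (1, 3, 7)
The stuck group stays short no matter what:
  T_d cannot run: need (4, 5, 0) vs free (1, 3, 7) (insufficient R3 and R2)
  T_b cannot run: need (5, 5, 0) vs free (1, 3, 7) (insufficient R3 and R2)
  T_e cannot run: need (4, 4, 3) vs free (1, 3, 7) (insufficient R3 and R2)


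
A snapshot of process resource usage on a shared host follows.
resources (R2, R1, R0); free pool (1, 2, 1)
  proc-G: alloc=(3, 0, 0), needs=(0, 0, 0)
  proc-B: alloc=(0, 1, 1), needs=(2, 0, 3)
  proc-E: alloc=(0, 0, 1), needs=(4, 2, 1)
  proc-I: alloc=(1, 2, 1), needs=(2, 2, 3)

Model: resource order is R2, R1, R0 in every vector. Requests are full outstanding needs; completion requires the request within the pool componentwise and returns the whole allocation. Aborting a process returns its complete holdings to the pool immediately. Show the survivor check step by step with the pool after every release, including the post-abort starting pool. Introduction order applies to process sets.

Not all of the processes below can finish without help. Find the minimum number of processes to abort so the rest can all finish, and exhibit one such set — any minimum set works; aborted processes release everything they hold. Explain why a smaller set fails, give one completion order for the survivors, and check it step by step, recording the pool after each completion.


Minimum abort set: proc-I.
Key observation: proc-B had no path to completion before; after the abort of proc-I ((1, 2, 1) returned), step 3 is where it fits.
No smaller set exists: with zero aborts the deadlock remains.
Survivors finish in the order: proc-G, proc-E, proc-B. Step-by-step check (pool after the aborts first):
  pool = (2, 4, 2)
  proc-G: need (0, 0, 0) fits (2, 4, 2); releases (3, 0, 0), pool now (5, 4, 2)
  proc-E: need (4, 2, 1) fits (5, 4, 2); releases (0, 0, 1), pool now (5, 4, 3)
  proc-B: need (2, 0, 3) fits (5, 4, 3); releases (0, 1, 1), pool now (5, 5, 4)


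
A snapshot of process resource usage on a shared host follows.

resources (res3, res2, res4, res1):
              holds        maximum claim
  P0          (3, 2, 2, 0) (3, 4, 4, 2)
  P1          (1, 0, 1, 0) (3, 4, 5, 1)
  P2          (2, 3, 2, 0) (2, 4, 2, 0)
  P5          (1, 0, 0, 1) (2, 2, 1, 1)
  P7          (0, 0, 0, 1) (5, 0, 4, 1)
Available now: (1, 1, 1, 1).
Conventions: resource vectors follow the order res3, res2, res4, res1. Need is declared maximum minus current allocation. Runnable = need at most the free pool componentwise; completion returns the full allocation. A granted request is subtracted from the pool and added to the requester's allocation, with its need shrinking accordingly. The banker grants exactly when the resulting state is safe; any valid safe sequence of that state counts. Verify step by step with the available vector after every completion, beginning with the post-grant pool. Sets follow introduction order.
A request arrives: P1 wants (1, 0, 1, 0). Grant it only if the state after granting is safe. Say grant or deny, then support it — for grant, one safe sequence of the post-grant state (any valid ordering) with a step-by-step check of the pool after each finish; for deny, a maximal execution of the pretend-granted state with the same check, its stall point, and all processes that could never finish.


GRANT. The post-grant state is safe; one safe sequence: P2, P5, P0, P7, P1.
Key observation: the grant leaves (0, 1, 0, 1) free — enough for P2, whose release restarts the cascade.
Step-by-step check of the post-grant state:
  pool = (0, 1, 0, 1)
  P2: need (0, 1, 0, 0) fits (0, 1, 0, 1); releases (2, 3, 2, 0), pool now (2, 4, 2, 1)
  P5: need (1, 2, 1, 0) fits (2, 4, 2, 1); releases (1, 0, 0, 1), pool now (3, 4, 2, 2)
  P0: need (0, 2, 2, 2) fits (3, 4, 2, 2); releases (3, 2, 2, 0), pool now (6, 6, 4, 2)
  P7: need (5, 0, 4, 0) fits (6, 6, 4, 2); releases (0, 0, 0, 1), pool now (6, 6, 4, 3)
  P1: need (1, 4, 3, 1) fits (6, 6, 4, 3); releases (2, 0, 2, 0), pool now (8, 6, 6, 3)


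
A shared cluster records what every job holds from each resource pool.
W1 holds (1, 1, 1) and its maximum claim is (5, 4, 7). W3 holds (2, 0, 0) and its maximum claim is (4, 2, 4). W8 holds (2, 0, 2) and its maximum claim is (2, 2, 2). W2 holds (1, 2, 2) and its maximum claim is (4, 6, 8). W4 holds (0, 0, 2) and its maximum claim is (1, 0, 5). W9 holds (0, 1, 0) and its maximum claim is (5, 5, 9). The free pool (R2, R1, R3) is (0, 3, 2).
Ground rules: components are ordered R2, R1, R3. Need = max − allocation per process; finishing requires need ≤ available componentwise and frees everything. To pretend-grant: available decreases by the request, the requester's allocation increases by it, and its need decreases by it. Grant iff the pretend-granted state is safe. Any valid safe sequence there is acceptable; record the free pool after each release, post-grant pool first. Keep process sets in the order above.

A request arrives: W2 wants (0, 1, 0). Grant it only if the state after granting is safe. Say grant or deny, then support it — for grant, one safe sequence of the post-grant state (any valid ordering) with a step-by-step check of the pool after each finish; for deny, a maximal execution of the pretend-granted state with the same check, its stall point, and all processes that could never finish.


DENY. Granting would leave the state unsafe.
Key observation: the pool after W8, W3, W4 is (4, 2, 6); every surviving request exceeds it in R1, so progress ends there.
After a pretend grant, a maximal execution: W8, W3, W4 — then nothing else fits. Walking it through:
  pool = (0, 2, 2)
  W8 needs (0, 2, 0) <= (0, 2, 2) -> finishes; pool += (2, 0, 2) = (2, 2, 4)
  W3 needs (2, 2, 4) <= (2, 2, 4) -> finishes; pool += (2, 0, 0) = (4, 2, 4)
  W4 needs (1, 0, 3) <= (4, 2, 4) -> finishes; pool += (0, 0, 2) = (4, 2, 6)
  W1 still needs (4, 3, 6) but only (4, 2, 6) is free — short on R1
  W2 still needs (3, 3, 6) but only (4, 2, 6) is free — short on R1
  W9 still needs (5, 4, 9) but only (4, 2, 6) is free — short on R2, R1 and R3
Had the request been granted, W1, W2 and W9 could never finish.


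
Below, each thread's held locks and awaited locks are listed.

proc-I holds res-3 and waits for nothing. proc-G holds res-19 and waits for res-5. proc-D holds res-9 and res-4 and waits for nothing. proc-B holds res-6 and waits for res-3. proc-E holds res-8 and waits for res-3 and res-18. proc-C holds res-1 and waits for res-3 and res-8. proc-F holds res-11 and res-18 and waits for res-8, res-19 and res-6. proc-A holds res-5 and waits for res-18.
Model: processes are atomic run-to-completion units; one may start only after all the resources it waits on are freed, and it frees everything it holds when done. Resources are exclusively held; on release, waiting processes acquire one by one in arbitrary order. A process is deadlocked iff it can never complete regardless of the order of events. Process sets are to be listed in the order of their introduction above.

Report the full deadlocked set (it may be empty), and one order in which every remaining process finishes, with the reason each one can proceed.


The deadlocked set is proc-G, proc-E, proc-C, proc-F and proc-A.
Key observation: the loop proc-G -> proc-A -> proc-F -> proc-G blocks itself forever; proc-E is caught in further circular waits and proc-C waits into the deadlock from upstream.
The rest can finish in the order proc-D, proc-I, proc-B.
Step-by-step check:
  proc-D: no waits; runs immediately, freeing res-9 and res-4
  proc-I: no waits; runs immediately, freeing res-3
  proc-B waits on res-3 — all released -> runs and releases res-6


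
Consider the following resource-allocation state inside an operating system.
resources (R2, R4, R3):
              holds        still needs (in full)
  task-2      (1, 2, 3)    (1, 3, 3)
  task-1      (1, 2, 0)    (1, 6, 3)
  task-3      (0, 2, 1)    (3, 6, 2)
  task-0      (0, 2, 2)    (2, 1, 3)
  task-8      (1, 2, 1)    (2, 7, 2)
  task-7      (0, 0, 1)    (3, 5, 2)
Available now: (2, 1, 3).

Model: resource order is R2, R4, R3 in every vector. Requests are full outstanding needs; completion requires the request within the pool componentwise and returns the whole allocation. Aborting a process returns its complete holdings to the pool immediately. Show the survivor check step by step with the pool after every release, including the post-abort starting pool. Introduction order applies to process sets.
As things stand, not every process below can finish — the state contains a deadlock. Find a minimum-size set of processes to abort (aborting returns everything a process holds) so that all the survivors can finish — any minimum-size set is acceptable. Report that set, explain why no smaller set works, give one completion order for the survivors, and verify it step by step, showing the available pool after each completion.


Abort task-3.
Key observation: task-8 had no path to completion before; after the abort of task-3 ((0, 2, 1) returned), step 4 is where it fits.
Why nothing smaller works: aborting no one leaves the state deadlocked as given.
Survivors finish in the order: task-0, task-2, task-7, task-8, task-1. Verifying each step (pool after the aborts first):
  pool = (2, 3, 4)
  run task-0 (needs (2, 1, 3), free (2, 3, 4)); after release of (0, 2, 2) the pool is (2, 5, 6)
  run task-2 (needs (1, 3, 3), free (2, 5, 6)); after release of (1, 2, 3) the pool is (3, 7, 9)
  run task-7 (needs (3, 5, 2), free (3, 7, 9)); after release of (0, 0, 1) the pool is (3, 7, 10)
  run task-8 (needs (2, 7, 2), free (3, 7, 10)); after release of (1, 2, 1) the pool is (4, 9, 11)
  run task-1 (needs (1, 6, 3), free (4, 9, 11)); after release of (1, 2, 0) the pool is (5, 11, 11)


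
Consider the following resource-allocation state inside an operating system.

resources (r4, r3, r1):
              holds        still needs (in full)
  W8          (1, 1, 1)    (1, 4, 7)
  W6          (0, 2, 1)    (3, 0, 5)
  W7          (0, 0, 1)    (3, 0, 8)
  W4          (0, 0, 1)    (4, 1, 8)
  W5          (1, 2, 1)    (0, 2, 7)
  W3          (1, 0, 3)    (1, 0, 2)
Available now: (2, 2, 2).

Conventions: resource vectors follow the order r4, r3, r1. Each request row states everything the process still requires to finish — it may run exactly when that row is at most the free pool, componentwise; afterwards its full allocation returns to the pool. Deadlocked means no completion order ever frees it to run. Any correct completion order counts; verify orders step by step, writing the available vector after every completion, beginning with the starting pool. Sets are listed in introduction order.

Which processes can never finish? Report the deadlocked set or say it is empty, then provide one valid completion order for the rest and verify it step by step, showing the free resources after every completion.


Deadlocked: W8, W7, W4 and W5.
Key observation: no order helps: past W3, W6, the free pool tops out at (3, 4, 6), below what each blocked process needs in r1.
A valid finishing order for the others: W3, W6. Step-by-step check:
  pool = (2, 2, 2)
  run W3 (needs (1, 0, 2), free (2, 2, 2)); after release of (1, 0, 3) the pool is (3, 2, 5)
  run W6 (needs (3, 0, 5), free (3, 2, 5)); after release of (0, 2, 1) the pool is (3, 4, 6)
The blocked processes can never fit:
  W8 still needs (1, 4, 7) but only (3, 4, 6) is free — short on r1
  W7 still needs (3, 0, 8) but only (3, 4, 6) is free — short on r1
  W4 still needs (4, 1, 8) but only (3, 4, 6) is free — short on r4 and r1
  W5 still needs (0, 2, 7) but only (3, 4, 6) is free — short on r1


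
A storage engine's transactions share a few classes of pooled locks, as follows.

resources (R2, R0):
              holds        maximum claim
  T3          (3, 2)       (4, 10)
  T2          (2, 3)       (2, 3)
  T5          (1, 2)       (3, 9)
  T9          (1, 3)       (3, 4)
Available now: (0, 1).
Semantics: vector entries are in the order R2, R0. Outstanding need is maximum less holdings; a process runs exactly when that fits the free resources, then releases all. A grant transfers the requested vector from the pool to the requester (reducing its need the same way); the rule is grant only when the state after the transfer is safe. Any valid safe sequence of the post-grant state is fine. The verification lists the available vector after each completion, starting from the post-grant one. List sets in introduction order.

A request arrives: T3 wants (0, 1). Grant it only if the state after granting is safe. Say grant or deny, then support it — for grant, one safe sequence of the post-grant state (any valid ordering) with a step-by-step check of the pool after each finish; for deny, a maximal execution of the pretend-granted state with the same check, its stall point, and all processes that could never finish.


DENY. Granting would leave the state unsafe.
Key observation: the pool after T2, T9 is (3, 6); every surviving request exceeds it in R0, so progress ends there.
Pretend the grant happened; the run T2, T9 goes as far as possible. Step-by-step check:
  pool = (0, 0)
  T2 needs (0, 0) <= (0, 0) -> finishes; pool += (2, 3) = (2, 3)
  T9 needs (2, 1) <= (2, 3) -> finishes; pool += (1, 3) = (3, 6)
  blocked: T3 wants (1, 7), pool (3, 6) — not enough R0
  blocked: T5 wants (2, 7), pool (3, 6) — not enough R0
Had the request been granted, T3 and T5 could never finish.


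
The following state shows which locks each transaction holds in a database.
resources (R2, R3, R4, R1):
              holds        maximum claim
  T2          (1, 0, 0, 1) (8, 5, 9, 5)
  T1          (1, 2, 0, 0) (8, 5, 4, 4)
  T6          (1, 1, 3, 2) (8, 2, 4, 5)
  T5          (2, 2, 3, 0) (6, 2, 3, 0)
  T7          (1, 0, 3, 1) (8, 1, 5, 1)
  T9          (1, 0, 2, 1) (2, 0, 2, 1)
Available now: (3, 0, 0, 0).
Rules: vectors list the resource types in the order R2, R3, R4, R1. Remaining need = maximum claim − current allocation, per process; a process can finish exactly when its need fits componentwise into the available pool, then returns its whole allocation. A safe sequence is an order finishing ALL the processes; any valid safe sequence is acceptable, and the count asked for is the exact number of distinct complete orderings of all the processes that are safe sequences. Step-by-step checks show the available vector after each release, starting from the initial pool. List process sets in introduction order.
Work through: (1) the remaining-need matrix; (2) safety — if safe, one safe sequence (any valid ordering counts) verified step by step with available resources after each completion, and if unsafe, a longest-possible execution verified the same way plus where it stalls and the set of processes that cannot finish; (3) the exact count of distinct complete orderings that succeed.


(1) Remaining need (order R2, R3, R4, R1):
  T2: (7, 5, 9, 4)
  T1: (7, 3, 4, 4)
  T6: (7, 1, 1, 3)
  T5: (4, 0, 0, 0)
  T7: (7, 1, 2, 0)
  T9: (1, 0, 0, 0)
(2) UNSAFE — no complete ordering exists.
Key observation: once T9, T5 finish, the pool peaks at (6, 2, 5, 1) — and every remaining process still needs more R2 than that.
A maximal execution: T9, T5 — then nothing else fits. Check, step by step:
  pool = (3, 0, 0, 0)
  T9 needs (1, 0, 0, 0) <= (3, 0, 0, 0) -> finishes; pool += (1, 0, 2, 1) = (4, 0, 2, 1)
  T5 needs (4, 0, 0, 0) <= (4, 0, 2, 1) -> finishes; pool += (2, 2, 3, 0) = (6, 2, 5, 1)
  blocked: T2 wants (7, 5, 9, 4), pool (6, 2, 5, 1) — not enough R2, R3, R4 and R1
  blocked: T1 wants (7, 3, 4, 4), pool (6, 2, 5, 1) — not enough R2, R3 and R1
  blocked: T6 wants (7, 1, 1, 3), pool (6, 2, 5, 1) — not enough R2 and R1
  blocked: T7 wants (7, 1, 2, 0), pool (6, 2, 5, 1) — not enough R2
Processes that can never finish: T2, T1, T6 and T7.
(3) Exactly 0 of the possible complete orderings are safe sequences.


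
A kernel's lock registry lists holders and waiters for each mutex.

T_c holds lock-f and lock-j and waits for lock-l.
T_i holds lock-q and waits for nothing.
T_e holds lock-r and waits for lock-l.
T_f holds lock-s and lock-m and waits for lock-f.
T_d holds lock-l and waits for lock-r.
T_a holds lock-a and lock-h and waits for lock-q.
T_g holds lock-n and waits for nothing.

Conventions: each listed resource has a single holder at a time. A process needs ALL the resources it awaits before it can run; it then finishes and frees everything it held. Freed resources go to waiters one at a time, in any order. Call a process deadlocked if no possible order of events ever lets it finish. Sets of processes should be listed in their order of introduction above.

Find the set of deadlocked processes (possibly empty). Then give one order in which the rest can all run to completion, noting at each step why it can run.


The deadlocked set is T_c, T_e, T_f and T_d.
Key observation: the wait chain closes on itself along T_d -> T_e -> T_d; T_c and T_f wait into the deadlock from upstream.
One completion order for the rest: T_i, T_g, T_a.
Step-by-step check:
  T_i waits on nothing -> runs at once and releases lock-q
  T_g waits on nothing -> runs at once and releases lock-n
  T_a waits on lock-q — all released -> runs and releases lock-a and lock-h


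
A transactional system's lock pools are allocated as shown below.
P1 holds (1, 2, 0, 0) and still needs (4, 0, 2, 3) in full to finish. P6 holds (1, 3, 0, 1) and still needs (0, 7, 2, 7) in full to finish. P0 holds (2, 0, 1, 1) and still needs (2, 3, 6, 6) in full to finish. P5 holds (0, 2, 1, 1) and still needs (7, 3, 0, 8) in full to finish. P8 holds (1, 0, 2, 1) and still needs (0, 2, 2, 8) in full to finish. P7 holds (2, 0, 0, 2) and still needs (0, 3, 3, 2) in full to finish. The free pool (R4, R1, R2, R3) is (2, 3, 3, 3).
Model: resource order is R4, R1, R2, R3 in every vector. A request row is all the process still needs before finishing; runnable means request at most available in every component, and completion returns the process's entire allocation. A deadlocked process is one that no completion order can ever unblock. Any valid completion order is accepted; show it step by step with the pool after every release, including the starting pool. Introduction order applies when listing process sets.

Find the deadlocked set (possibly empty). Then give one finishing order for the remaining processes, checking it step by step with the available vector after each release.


Deadlocked set: P6, P0, P5 and P8.
Key observation: once P7, P1 finish, the pool peaks at (5, 5, 3, 5) — and every remaining process still needs more R3 than that.
One completion order for the rest: P7, P1. Verifying each step:
  pool = (2, 3, 3, 3)
  P7 needs (0, 3, 3, 2) <= (2, 3, 3, 3) -> finishes; pool += (2, 0, 0, 2) = (4, 3, 3, 5)
  P1 needs (4, 0, 2, 3) <= (4, 3, 3, 5) -> finishes; pool += (1, 2, 0, 0) = (5, 5, 3, 5)
The blocked processes can never fit:
  P6 cannot run: need (0, 7, 2, 7) vs free (5, 5, 3, 5) (insufficient R1 and R3)
  P0 cannot run: need (2, 3, 6, 6) vs free (5, 5, 3, 5) (insufficient R2 and R3)
  P5 cannot run: need (7, 3, 0, 8) vs free (5, 5, 3, 5) (insufficient R4 and R3)
  P8 cannot run: need (0, 2, 2, 8) vs free (5, 5, 3, 5) (insufficient R3)


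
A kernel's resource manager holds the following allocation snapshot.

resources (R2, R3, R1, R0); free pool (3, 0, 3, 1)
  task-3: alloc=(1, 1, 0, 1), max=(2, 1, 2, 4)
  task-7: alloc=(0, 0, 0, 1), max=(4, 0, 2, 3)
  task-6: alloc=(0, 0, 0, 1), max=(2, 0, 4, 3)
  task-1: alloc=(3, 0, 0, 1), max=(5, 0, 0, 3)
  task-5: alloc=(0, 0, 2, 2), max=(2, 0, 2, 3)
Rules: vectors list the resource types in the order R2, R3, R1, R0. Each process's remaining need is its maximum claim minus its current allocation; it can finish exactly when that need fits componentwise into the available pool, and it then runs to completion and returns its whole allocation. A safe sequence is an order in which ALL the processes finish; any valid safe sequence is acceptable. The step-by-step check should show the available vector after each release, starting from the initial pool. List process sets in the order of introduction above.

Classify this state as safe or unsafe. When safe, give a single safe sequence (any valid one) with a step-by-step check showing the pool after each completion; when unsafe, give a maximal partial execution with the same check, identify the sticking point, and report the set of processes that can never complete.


SAFE — a valid safe sequence is task-5, task-3, task-6, task-7, task-1.
Key observation: at task-5 the run first touches a limit — (2, 0, 0, 1) against (3, 0, 3, 1), exact on a resource it actually requests.
Step-by-step check:
  pool = (3, 0, 3, 1)
  run task-5 (needs (2, 0, 0, 1), free (3, 0, 3, 1)); after release of (0, 0, 2, 2) the pool is (3, 0, 5, 3)
  run task-3 (needs (1, 0, 2, 3), free (3, 0, 5, 3)); after release of (1, 1, 0, 1) the pool is (4, 1, 5, 4)
  run task-6 (needs (2, 0, 4, 2), free (4, 1, 5, 4)); after release of (0, 0, 0, 1) the pool is (4, 1, 5, 5)
  run task-7 (needs (4, 0, 2, 2), free (4, 1, 5, 5)); after release of (0, 0, 0, 1) the pool is (4, 1, 5, 6)
  run task-1 (needs (2, 0, 0, 2), free (4, 1, 5, 6)); after release of (3, 0, 0, 1) the pool is (7, 1, 5, 7)


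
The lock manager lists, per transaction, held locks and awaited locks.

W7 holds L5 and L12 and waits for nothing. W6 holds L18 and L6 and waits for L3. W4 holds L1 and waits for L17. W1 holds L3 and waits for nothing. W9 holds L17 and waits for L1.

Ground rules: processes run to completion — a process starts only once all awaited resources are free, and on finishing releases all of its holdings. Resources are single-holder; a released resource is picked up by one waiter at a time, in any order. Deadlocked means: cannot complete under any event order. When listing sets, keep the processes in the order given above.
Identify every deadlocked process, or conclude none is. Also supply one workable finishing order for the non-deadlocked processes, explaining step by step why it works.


The deadlocked set is W4 and W9.
Key observation: along W4 -> W9 -> W4, each member waits on what the next one holds — a deadlock; no other process is dragged down with it.
One completion order for the rest: W1, W6, W7.
Step-by-step check:
  run W1 (it waits on nothing); releases L3
  run W6 (all its waits — L3 — are resolved); releases L18 and L6
  run W7 (it waits on nothing); releases L5 and L12


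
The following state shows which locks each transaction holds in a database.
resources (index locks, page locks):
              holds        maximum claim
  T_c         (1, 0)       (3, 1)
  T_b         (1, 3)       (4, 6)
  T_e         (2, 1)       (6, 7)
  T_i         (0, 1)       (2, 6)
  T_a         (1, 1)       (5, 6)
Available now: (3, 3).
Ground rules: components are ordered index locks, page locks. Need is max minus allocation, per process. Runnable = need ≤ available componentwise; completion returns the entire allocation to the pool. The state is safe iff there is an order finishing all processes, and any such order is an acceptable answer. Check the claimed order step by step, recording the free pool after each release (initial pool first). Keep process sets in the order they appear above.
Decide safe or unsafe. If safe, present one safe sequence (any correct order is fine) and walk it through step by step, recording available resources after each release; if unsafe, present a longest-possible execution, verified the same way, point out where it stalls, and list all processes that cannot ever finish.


SAFE, for example via the order T_b, T_a, T_e, T_c, T_i.
Key observation: the first exact fit in this order is T_b — it needs (3, 3) with (3, 3) free, meeting a requested resource to the last unit.
Walking it through:
  pool = (3, 3)
  T_b needs (3, 3) <= (3, 3) -> finishes; pool += (1, 3) = (4, 6)
  T_a needs (4, 5) <= (4, 6) -> finishes; pool += (1, 1) = (5, 7)
  T_e needs (4, 6) <= (5, 7) -> finishes; pool += (2, 1) = (7, 8)
  T_c needs (2, 1) <= (7, 8) -> finishes; pool += (1, 0) = (8, 8)
  T_i needs (2, 5) <= (8, 8) -> finishes; pool += (0, 1) = (8, 9)


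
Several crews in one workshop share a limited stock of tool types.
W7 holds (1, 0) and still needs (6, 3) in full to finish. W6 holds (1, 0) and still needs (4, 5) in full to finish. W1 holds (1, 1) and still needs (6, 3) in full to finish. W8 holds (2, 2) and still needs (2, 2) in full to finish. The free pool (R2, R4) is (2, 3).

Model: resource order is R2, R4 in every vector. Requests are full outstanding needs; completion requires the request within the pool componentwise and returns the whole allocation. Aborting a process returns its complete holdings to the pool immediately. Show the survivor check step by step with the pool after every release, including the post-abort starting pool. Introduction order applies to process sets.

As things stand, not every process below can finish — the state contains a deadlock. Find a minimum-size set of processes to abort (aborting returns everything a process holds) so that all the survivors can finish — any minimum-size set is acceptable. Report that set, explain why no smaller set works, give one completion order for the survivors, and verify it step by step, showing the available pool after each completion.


The answer: abort W1.
Key observation: the returned (1, 1) from W1 is what brings W7 — unrunnable before, under any order — into play at step 3.
Minimality: the empty abort set fails — the state is deadlocked as it stands.
One survivor order: W8, W6, W7. Walking it through (post-abort pool first):
  pool = (3, 4)
  W8 needs (2, 2) <= (3, 4) -> finishes; pool += (2, 2) = (5, 6)
  W6 needs (4, 5) <= (5, 6) -> finishes; pool += (1, 0) = (6, 6)
  W7 needs (6, 3) <= (6, 6) -> finishes; pool += (1, 0) = (7, 6)


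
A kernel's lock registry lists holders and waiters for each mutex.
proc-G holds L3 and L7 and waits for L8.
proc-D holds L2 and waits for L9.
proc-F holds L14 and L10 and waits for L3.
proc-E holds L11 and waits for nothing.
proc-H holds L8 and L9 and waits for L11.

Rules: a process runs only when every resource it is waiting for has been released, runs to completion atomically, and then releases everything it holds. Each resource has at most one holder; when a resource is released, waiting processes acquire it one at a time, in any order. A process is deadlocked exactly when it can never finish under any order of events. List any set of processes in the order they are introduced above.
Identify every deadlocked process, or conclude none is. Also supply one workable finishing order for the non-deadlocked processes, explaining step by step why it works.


The deadlocked set is empty.
Key observation: although several processes wait, no cycle exists — each chain bottoms out at a free runner.
One completion order for the rest: proc-E, proc-H, proc-D, proc-G, proc-F.
Check, step by step:
  proc-E: no waits; runs immediately, freeing L11
  proc-H: everything it awaited (L11) is free; runs, freeing L8 and L9
  proc-D: everything it awaited (L9) is free; runs, freeing L2
  proc-G: everything it awaited (L8) is free; runs, freeing L3 and L7
  proc-F: everything it awaited (L3) is free; runs, freeing L14 and L10


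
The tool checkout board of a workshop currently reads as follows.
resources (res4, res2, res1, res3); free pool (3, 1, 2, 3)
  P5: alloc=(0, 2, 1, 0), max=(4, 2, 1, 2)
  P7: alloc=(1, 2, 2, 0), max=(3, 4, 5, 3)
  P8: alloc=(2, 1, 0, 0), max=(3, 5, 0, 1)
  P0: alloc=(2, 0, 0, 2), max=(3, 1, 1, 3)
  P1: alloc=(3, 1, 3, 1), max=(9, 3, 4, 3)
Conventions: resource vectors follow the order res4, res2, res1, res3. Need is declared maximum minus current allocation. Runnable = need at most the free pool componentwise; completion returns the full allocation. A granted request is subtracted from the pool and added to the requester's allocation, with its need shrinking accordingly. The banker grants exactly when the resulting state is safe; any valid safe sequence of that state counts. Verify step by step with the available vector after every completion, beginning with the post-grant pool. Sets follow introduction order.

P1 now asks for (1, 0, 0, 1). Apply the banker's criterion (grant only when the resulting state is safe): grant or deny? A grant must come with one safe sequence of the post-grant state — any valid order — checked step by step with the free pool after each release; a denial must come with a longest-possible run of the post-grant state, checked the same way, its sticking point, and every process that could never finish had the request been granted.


GRANT — the state after the grant stays safe, e.g. via P0, P5, P7, P8, P1.
Key observation: after the grant the pool drops to (2, 1, 2, 2), which still lets P0 finish first and unwind the rest.
Step-by-step check of the post-grant state:
  pool = (2, 1, 2, 2)
  run P0 (needs (1, 1, 1, 1), free (2, 1, 2, 2)); after release of (2, 0, 0, 2) the pool is (4, 1, 2, 4)
  run P5 (needs (4, 0, 0, 2), free (4, 1, 2, 4)); after release of (0, 2, 1, 0) the pool is (4, 3, 3, 4)
  run P7 (needs (2, 2, 3, 3), free (4, 3, 3, 4)); after release of (1, 2, 2, 0) the pool is (5, 5, 5, 4)
  run P8 (needs (1, 4, 0, 1), free (5, 5, 5, 4)); after release of (2, 1, 0, 0) the pool is (7, 6, 5, 4)
  run P1 (needs (5, 2, 1, 1), free (7, 6, 5, 4)); after release of (4, 1, 3, 2) the pool is (11, 7, 8, 6)
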